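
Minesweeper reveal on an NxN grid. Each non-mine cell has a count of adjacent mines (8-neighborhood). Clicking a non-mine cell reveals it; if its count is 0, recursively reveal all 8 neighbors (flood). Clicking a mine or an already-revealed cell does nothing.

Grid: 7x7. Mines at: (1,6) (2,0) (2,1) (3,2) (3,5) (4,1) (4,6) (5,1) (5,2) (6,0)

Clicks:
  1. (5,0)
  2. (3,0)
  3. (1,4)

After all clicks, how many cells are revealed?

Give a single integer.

Answer: 18

Derivation:
Click 1 (5,0) count=3: revealed 1 new [(5,0)] -> total=1
Click 2 (3,0) count=3: revealed 1 new [(3,0)] -> total=2
Click 3 (1,4) count=0: revealed 16 new [(0,0) (0,1) (0,2) (0,3) (0,4) (0,5) (1,0) (1,1) (1,2) (1,3) (1,4) (1,5) (2,2) (2,3) (2,4) (2,5)] -> total=18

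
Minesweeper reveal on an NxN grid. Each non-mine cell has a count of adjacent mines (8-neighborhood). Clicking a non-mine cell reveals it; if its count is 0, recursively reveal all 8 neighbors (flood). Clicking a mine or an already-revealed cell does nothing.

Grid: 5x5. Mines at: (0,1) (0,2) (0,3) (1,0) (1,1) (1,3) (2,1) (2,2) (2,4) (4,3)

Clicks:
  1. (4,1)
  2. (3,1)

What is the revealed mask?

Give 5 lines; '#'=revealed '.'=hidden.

Click 1 (4,1) count=0: revealed 6 new [(3,0) (3,1) (3,2) (4,0) (4,1) (4,2)] -> total=6
Click 2 (3,1) count=2: revealed 0 new [(none)] -> total=6

Answer: .....
.....
.....
###..
###..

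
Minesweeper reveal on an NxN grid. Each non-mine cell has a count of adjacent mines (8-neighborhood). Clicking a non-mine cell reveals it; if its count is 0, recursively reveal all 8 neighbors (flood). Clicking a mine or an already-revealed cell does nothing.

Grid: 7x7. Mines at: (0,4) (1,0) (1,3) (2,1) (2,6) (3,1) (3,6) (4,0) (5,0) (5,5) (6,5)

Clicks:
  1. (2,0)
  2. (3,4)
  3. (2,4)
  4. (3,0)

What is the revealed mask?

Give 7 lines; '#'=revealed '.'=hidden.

Answer: .......
.......
#.####.
#.####.
.#####.
.####..
.####..

Derivation:
Click 1 (2,0) count=3: revealed 1 new [(2,0)] -> total=1
Click 2 (3,4) count=0: revealed 21 new [(2,2) (2,3) (2,4) (2,5) (3,2) (3,3) (3,4) (3,5) (4,1) (4,2) (4,3) (4,4) (4,5) (5,1) (5,2) (5,3) (5,4) (6,1) (6,2) (6,3) (6,4)] -> total=22
Click 3 (2,4) count=1: revealed 0 new [(none)] -> total=22
Click 4 (3,0) count=3: revealed 1 new [(3,0)] -> total=23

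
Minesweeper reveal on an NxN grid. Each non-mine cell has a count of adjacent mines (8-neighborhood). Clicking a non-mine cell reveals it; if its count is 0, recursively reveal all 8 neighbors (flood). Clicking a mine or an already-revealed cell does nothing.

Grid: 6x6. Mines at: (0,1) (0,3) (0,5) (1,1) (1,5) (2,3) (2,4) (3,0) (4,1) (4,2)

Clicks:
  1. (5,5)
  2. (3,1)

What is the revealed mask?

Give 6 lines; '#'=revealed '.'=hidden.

Click 1 (5,5) count=0: revealed 9 new [(3,3) (3,4) (3,5) (4,3) (4,4) (4,5) (5,3) (5,4) (5,5)] -> total=9
Click 2 (3,1) count=3: revealed 1 new [(3,1)] -> total=10

Answer: ......
......
......
.#.###
...###
...###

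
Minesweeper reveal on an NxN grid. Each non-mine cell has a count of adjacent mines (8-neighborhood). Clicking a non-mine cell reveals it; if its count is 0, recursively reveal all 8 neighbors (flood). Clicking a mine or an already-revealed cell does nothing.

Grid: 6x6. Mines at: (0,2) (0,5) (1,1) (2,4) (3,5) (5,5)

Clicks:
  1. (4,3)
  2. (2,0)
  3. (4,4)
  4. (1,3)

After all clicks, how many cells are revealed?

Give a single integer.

Click 1 (4,3) count=0: revealed 19 new [(2,0) (2,1) (2,2) (2,3) (3,0) (3,1) (3,2) (3,3) (3,4) (4,0) (4,1) (4,2) (4,3) (4,4) (5,0) (5,1) (5,2) (5,3) (5,4)] -> total=19
Click 2 (2,0) count=1: revealed 0 new [(none)] -> total=19
Click 3 (4,4) count=2: revealed 0 new [(none)] -> total=19
Click 4 (1,3) count=2: revealed 1 new [(1,3)] -> total=20

Answer: 20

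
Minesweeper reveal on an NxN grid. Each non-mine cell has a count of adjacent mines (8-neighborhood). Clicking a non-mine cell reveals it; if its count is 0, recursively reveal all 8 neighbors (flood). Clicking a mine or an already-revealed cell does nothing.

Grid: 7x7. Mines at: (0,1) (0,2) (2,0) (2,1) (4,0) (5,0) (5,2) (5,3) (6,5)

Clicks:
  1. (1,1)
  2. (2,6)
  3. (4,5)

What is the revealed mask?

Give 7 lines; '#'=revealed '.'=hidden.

Answer: ...####
.######
..#####
..#####
..#####
....###
.......

Derivation:
Click 1 (1,1) count=4: revealed 1 new [(1,1)] -> total=1
Click 2 (2,6) count=0: revealed 27 new [(0,3) (0,4) (0,5) (0,6) (1,2) (1,3) (1,4) (1,5) (1,6) (2,2) (2,3) (2,4) (2,5) (2,6) (3,2) (3,3) (3,4) (3,5) (3,6) (4,2) (4,3) (4,4) (4,5) (4,6) (5,4) (5,5) (5,6)] -> total=28
Click 3 (4,5) count=0: revealed 0 new [(none)] -> total=28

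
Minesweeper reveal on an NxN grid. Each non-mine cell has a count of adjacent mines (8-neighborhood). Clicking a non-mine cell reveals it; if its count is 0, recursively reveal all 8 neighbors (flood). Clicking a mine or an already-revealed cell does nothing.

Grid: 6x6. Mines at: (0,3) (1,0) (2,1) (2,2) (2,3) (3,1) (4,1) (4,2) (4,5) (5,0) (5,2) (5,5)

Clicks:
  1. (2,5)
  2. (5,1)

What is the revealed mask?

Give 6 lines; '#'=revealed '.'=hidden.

Click 1 (2,5) count=0: revealed 8 new [(0,4) (0,5) (1,4) (1,5) (2,4) (2,5) (3,4) (3,5)] -> total=8
Click 2 (5,1) count=4: revealed 1 new [(5,1)] -> total=9

Answer: ....##
....##
....##
....##
......
.#....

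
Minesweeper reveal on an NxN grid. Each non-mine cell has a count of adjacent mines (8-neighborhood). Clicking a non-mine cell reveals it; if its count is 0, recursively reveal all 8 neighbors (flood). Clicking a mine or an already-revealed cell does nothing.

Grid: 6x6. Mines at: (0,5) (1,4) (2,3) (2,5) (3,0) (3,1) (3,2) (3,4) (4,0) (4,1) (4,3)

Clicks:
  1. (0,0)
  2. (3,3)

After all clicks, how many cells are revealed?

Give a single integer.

Answer: 12

Derivation:
Click 1 (0,0) count=0: revealed 11 new [(0,0) (0,1) (0,2) (0,3) (1,0) (1,1) (1,2) (1,3) (2,0) (2,1) (2,2)] -> total=11
Click 2 (3,3) count=4: revealed 1 new [(3,3)] -> total=12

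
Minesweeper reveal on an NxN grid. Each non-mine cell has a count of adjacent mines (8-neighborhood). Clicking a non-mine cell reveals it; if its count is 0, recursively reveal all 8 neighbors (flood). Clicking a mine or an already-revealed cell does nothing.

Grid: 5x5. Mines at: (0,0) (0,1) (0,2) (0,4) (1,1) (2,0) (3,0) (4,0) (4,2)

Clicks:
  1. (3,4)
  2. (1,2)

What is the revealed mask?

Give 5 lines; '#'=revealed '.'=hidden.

Answer: .....
..###
..###
..###
...##

Derivation:
Click 1 (3,4) count=0: revealed 11 new [(1,2) (1,3) (1,4) (2,2) (2,3) (2,4) (3,2) (3,3) (3,4) (4,3) (4,4)] -> total=11
Click 2 (1,2) count=3: revealed 0 new [(none)] -> total=11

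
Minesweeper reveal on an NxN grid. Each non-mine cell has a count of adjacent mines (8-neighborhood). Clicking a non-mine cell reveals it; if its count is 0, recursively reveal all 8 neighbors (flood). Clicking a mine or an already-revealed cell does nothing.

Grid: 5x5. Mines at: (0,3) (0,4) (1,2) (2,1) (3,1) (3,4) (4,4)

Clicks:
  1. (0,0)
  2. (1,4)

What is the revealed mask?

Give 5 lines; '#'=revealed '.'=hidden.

Click 1 (0,0) count=0: revealed 4 new [(0,0) (0,1) (1,0) (1,1)] -> total=4
Click 2 (1,4) count=2: revealed 1 new [(1,4)] -> total=5

Answer: ##...
##..#
.....
.....
.....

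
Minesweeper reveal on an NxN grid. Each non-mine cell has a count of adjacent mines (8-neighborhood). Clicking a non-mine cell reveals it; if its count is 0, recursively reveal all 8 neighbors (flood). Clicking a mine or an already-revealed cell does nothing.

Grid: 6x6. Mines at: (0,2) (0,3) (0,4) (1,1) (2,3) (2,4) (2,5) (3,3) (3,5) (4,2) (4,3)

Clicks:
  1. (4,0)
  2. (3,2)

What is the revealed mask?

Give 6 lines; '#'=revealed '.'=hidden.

Answer: ......
......
##....
###...
##....
##....

Derivation:
Click 1 (4,0) count=0: revealed 8 new [(2,0) (2,1) (3,0) (3,1) (4,0) (4,1) (5,0) (5,1)] -> total=8
Click 2 (3,2) count=4: revealed 1 new [(3,2)] -> total=9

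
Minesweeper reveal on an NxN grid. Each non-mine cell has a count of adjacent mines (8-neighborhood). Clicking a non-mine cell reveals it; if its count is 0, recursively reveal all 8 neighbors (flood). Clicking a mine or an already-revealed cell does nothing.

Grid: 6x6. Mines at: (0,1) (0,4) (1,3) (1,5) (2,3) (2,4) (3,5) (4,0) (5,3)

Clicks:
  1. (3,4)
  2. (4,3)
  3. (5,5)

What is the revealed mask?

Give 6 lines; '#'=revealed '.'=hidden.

Answer: ......
......
......
....#.
...###
....##

Derivation:
Click 1 (3,4) count=3: revealed 1 new [(3,4)] -> total=1
Click 2 (4,3) count=1: revealed 1 new [(4,3)] -> total=2
Click 3 (5,5) count=0: revealed 4 new [(4,4) (4,5) (5,4) (5,5)] -> total=6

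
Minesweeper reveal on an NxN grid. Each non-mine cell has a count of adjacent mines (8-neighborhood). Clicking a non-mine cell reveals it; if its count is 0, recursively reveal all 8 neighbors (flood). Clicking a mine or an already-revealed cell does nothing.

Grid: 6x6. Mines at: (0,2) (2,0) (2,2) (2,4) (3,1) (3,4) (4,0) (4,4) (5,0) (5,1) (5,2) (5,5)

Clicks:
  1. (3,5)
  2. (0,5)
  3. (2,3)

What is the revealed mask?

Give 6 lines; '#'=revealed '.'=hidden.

Click 1 (3,5) count=3: revealed 1 new [(3,5)] -> total=1
Click 2 (0,5) count=0: revealed 6 new [(0,3) (0,4) (0,5) (1,3) (1,4) (1,5)] -> total=7
Click 3 (2,3) count=3: revealed 1 new [(2,3)] -> total=8

Answer: ...###
...###
...#..
.....#
......
......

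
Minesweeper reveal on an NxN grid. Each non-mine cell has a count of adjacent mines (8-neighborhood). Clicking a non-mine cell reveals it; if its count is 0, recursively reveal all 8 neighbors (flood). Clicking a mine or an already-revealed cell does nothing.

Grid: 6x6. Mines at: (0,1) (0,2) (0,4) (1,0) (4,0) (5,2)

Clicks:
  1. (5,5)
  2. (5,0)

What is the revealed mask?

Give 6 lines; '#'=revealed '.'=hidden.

Answer: ......
.#####
.#####
.#####
.#####
#..###

Derivation:
Click 1 (5,5) count=0: revealed 23 new [(1,1) (1,2) (1,3) (1,4) (1,5) (2,1) (2,2) (2,3) (2,4) (2,5) (3,1) (3,2) (3,3) (3,4) (3,5) (4,1) (4,2) (4,3) (4,4) (4,5) (5,3) (5,4) (5,5)] -> total=23
Click 2 (5,0) count=1: revealed 1 new [(5,0)] -> total=24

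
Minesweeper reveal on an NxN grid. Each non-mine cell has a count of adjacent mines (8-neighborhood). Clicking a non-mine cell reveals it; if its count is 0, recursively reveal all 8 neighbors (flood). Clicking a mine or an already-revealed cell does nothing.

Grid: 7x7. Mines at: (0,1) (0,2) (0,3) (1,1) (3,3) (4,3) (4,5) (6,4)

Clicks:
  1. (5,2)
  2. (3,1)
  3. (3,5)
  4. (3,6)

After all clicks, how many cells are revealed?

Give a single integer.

Answer: 19

Derivation:
Click 1 (5,2) count=1: revealed 1 new [(5,2)] -> total=1
Click 2 (3,1) count=0: revealed 16 new [(2,0) (2,1) (2,2) (3,0) (3,1) (3,2) (4,0) (4,1) (4,2) (5,0) (5,1) (5,3) (6,0) (6,1) (6,2) (6,3)] -> total=17
Click 3 (3,5) count=1: revealed 1 new [(3,5)] -> total=18
Click 4 (3,6) count=1: revealed 1 new [(3,6)] -> total=19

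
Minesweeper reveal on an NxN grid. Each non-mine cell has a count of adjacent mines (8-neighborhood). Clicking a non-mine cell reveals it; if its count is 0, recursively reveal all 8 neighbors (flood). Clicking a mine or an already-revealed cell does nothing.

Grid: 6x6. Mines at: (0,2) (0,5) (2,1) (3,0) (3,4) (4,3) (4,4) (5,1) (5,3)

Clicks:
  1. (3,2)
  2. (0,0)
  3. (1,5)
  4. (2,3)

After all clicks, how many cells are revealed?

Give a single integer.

Click 1 (3,2) count=2: revealed 1 new [(3,2)] -> total=1
Click 2 (0,0) count=0: revealed 4 new [(0,0) (0,1) (1,0) (1,1)] -> total=5
Click 3 (1,5) count=1: revealed 1 new [(1,5)] -> total=6
Click 4 (2,3) count=1: revealed 1 new [(2,3)] -> total=7

Answer: 7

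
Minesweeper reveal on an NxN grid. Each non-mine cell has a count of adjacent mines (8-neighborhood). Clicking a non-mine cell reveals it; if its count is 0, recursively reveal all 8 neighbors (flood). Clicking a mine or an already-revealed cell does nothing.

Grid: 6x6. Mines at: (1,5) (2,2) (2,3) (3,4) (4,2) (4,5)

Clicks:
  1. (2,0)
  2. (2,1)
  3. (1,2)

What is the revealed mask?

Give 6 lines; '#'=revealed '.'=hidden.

Answer: #####.
#####.
##....
##....
##....
##....

Derivation:
Click 1 (2,0) count=0: revealed 18 new [(0,0) (0,1) (0,2) (0,3) (0,4) (1,0) (1,1) (1,2) (1,3) (1,4) (2,0) (2,1) (3,0) (3,1) (4,0) (4,1) (5,0) (5,1)] -> total=18
Click 2 (2,1) count=1: revealed 0 new [(none)] -> total=18
Click 3 (1,2) count=2: revealed 0 new [(none)] -> total=18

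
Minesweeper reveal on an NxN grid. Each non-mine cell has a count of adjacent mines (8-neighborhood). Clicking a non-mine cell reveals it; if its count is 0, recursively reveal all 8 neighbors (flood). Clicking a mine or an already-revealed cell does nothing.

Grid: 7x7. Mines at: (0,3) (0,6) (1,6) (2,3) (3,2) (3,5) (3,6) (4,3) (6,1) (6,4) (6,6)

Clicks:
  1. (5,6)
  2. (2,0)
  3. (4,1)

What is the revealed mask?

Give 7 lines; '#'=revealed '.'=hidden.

Click 1 (5,6) count=1: revealed 1 new [(5,6)] -> total=1
Click 2 (2,0) count=0: revealed 15 new [(0,0) (0,1) (0,2) (1,0) (1,1) (1,2) (2,0) (2,1) (2,2) (3,0) (3,1) (4,0) (4,1) (5,0) (5,1)] -> total=16
Click 3 (4,1) count=1: revealed 0 new [(none)] -> total=16

Answer: ###....
###....
###....
##.....
##.....
##....#
.......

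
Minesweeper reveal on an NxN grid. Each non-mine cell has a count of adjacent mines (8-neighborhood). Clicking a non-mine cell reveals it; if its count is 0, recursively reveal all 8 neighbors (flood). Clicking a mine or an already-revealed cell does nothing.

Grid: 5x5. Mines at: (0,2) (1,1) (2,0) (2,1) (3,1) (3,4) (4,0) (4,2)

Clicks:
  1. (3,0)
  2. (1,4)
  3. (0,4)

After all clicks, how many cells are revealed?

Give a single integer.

Answer: 7

Derivation:
Click 1 (3,0) count=4: revealed 1 new [(3,0)] -> total=1
Click 2 (1,4) count=0: revealed 6 new [(0,3) (0,4) (1,3) (1,4) (2,3) (2,4)] -> total=7
Click 3 (0,4) count=0: revealed 0 new [(none)] -> total=7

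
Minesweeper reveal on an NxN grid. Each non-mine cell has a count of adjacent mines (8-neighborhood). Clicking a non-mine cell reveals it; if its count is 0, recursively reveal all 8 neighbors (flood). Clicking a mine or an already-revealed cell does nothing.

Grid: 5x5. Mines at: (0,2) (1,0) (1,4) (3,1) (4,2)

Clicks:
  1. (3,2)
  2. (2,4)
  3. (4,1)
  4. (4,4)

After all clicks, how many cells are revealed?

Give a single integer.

Click 1 (3,2) count=2: revealed 1 new [(3,2)] -> total=1
Click 2 (2,4) count=1: revealed 1 new [(2,4)] -> total=2
Click 3 (4,1) count=2: revealed 1 new [(4,1)] -> total=3
Click 4 (4,4) count=0: revealed 5 new [(2,3) (3,3) (3,4) (4,3) (4,4)] -> total=8

Answer: 8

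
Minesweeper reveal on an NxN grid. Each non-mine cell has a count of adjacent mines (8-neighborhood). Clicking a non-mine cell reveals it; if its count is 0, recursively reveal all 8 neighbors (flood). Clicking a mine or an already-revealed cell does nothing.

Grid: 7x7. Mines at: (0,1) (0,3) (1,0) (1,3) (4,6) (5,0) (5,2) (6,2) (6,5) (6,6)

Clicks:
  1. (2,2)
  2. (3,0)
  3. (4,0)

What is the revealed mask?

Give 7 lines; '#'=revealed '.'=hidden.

Answer: ....###
....###
#######
#######
######.
...###.
.......

Derivation:
Click 1 (2,2) count=1: revealed 1 new [(2,2)] -> total=1
Click 2 (3,0) count=0: revealed 28 new [(0,4) (0,5) (0,6) (1,4) (1,5) (1,6) (2,0) (2,1) (2,3) (2,4) (2,5) (2,6) (3,0) (3,1) (3,2) (3,3) (3,4) (3,5) (3,6) (4,0) (4,1) (4,2) (4,3) (4,4) (4,5) (5,3) (5,4) (5,5)] -> total=29
Click 3 (4,0) count=1: revealed 0 new [(none)] -> total=29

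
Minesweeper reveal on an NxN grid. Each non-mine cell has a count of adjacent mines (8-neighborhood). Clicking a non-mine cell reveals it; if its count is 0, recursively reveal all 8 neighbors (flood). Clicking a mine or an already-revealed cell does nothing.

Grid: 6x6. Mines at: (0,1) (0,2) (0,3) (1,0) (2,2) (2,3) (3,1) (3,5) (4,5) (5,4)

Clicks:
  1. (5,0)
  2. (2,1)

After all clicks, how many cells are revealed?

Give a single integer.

Answer: 9

Derivation:
Click 1 (5,0) count=0: revealed 8 new [(4,0) (4,1) (4,2) (4,3) (5,0) (5,1) (5,2) (5,3)] -> total=8
Click 2 (2,1) count=3: revealed 1 new [(2,1)] -> total=9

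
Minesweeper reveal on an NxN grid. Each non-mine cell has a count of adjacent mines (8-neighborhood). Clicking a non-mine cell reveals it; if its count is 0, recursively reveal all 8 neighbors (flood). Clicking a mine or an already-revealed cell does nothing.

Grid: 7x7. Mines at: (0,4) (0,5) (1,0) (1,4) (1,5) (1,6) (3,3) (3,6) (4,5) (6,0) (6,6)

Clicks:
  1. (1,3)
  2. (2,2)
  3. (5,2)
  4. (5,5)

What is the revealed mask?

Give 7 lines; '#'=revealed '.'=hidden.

Click 1 (1,3) count=2: revealed 1 new [(1,3)] -> total=1
Click 2 (2,2) count=1: revealed 1 new [(2,2)] -> total=2
Click 3 (5,2) count=0: revealed 21 new [(2,0) (2,1) (3,0) (3,1) (3,2) (4,0) (4,1) (4,2) (4,3) (4,4) (5,0) (5,1) (5,2) (5,3) (5,4) (5,5) (6,1) (6,2) (6,3) (6,4) (6,5)] -> total=23
Click 4 (5,5) count=2: revealed 0 new [(none)] -> total=23

Answer: .......
...#...
###....
###....
#####..
######.
.#####.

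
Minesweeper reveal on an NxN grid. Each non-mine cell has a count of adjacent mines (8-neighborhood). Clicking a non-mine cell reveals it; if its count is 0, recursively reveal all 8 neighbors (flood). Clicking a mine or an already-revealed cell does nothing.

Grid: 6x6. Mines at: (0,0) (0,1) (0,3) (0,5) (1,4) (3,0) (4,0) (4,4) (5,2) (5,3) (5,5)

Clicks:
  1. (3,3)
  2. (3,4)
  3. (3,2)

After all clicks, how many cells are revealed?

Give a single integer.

Click 1 (3,3) count=1: revealed 1 new [(3,3)] -> total=1
Click 2 (3,4) count=1: revealed 1 new [(3,4)] -> total=2
Click 3 (3,2) count=0: revealed 11 new [(1,1) (1,2) (1,3) (2,1) (2,2) (2,3) (3,1) (3,2) (4,1) (4,2) (4,3)] -> total=13

Answer: 13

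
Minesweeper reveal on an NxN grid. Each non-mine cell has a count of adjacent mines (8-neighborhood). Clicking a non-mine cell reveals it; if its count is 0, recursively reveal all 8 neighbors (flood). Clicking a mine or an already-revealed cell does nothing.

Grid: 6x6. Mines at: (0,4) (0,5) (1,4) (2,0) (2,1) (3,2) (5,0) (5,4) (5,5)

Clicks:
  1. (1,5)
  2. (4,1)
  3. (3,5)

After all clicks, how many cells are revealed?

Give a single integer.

Answer: 11

Derivation:
Click 1 (1,5) count=3: revealed 1 new [(1,5)] -> total=1
Click 2 (4,1) count=2: revealed 1 new [(4,1)] -> total=2
Click 3 (3,5) count=0: revealed 9 new [(2,3) (2,4) (2,5) (3,3) (3,4) (3,5) (4,3) (4,4) (4,5)] -> total=11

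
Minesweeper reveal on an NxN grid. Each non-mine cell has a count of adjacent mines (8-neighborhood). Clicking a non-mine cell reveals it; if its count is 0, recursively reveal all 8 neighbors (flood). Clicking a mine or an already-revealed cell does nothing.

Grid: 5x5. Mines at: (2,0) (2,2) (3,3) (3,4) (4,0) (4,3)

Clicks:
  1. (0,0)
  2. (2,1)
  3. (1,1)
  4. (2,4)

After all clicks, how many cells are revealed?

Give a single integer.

Answer: 13

Derivation:
Click 1 (0,0) count=0: revealed 12 new [(0,0) (0,1) (0,2) (0,3) (0,4) (1,0) (1,1) (1,2) (1,3) (1,4) (2,3) (2,4)] -> total=12
Click 2 (2,1) count=2: revealed 1 new [(2,1)] -> total=13
Click 3 (1,1) count=2: revealed 0 new [(none)] -> total=13
Click 4 (2,4) count=2: revealed 0 new [(none)] -> total=13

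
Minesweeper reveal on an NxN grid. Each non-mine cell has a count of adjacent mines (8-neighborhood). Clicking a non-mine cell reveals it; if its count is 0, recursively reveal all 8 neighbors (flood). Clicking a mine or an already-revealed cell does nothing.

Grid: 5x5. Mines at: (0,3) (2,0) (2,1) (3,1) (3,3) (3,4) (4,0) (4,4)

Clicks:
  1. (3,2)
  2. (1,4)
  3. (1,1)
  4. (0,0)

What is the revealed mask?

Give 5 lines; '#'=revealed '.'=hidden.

Click 1 (3,2) count=3: revealed 1 new [(3,2)] -> total=1
Click 2 (1,4) count=1: revealed 1 new [(1,4)] -> total=2
Click 3 (1,1) count=2: revealed 1 new [(1,1)] -> total=3
Click 4 (0,0) count=0: revealed 5 new [(0,0) (0,1) (0,2) (1,0) (1,2)] -> total=8

Answer: ###..
###.#
.....
..#..
.....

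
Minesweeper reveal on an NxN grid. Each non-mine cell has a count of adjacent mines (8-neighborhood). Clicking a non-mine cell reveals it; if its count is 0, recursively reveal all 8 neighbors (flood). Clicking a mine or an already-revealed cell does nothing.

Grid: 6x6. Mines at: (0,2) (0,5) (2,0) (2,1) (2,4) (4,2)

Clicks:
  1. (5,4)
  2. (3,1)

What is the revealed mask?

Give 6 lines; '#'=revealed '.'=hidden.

Click 1 (5,4) count=0: revealed 9 new [(3,3) (3,4) (3,5) (4,3) (4,4) (4,5) (5,3) (5,4) (5,5)] -> total=9
Click 2 (3,1) count=3: revealed 1 new [(3,1)] -> total=10

Answer: ......
......
......
.#.###
...###
...###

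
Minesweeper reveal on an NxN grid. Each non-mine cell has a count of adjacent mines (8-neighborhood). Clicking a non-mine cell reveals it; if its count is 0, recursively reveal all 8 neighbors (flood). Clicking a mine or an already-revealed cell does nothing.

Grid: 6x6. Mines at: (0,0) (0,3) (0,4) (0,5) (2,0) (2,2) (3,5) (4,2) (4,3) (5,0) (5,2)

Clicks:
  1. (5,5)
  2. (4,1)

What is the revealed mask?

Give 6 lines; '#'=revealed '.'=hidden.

Answer: ......
......
......
......
.#..##
....##

Derivation:
Click 1 (5,5) count=0: revealed 4 new [(4,4) (4,5) (5,4) (5,5)] -> total=4
Click 2 (4,1) count=3: revealed 1 new [(4,1)] -> total=5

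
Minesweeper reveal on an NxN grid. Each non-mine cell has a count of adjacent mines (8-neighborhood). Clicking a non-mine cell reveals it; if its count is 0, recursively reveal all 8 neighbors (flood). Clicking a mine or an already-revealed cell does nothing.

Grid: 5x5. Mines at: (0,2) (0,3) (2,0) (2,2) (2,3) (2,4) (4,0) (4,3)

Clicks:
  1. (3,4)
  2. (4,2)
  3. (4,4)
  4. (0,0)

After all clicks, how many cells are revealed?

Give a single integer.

Answer: 7

Derivation:
Click 1 (3,4) count=3: revealed 1 new [(3,4)] -> total=1
Click 2 (4,2) count=1: revealed 1 new [(4,2)] -> total=2
Click 3 (4,4) count=1: revealed 1 new [(4,4)] -> total=3
Click 4 (0,0) count=0: revealed 4 new [(0,0) (0,1) (1,0) (1,1)] -> total=7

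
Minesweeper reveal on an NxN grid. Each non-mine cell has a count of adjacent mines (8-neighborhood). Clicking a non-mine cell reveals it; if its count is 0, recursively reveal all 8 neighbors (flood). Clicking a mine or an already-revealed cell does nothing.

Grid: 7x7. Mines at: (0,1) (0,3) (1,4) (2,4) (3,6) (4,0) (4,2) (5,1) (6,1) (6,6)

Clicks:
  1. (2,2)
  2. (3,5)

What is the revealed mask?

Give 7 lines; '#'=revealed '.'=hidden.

Click 1 (2,2) count=0: revealed 12 new [(1,0) (1,1) (1,2) (1,3) (2,0) (2,1) (2,2) (2,3) (3,0) (3,1) (3,2) (3,3)] -> total=12
Click 2 (3,5) count=2: revealed 1 new [(3,5)] -> total=13

Answer: .......
####...
####...
####.#.
.......
.......
.......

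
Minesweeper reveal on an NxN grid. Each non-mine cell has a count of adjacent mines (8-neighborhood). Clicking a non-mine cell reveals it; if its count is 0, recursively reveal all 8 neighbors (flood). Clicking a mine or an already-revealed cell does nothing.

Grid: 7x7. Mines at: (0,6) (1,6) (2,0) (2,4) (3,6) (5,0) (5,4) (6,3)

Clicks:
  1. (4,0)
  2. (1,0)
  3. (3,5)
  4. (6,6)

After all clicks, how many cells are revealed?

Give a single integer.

Answer: 9

Derivation:
Click 1 (4,0) count=1: revealed 1 new [(4,0)] -> total=1
Click 2 (1,0) count=1: revealed 1 new [(1,0)] -> total=2
Click 3 (3,5) count=2: revealed 1 new [(3,5)] -> total=3
Click 4 (6,6) count=0: revealed 6 new [(4,5) (4,6) (5,5) (5,6) (6,5) (6,6)] -> total=9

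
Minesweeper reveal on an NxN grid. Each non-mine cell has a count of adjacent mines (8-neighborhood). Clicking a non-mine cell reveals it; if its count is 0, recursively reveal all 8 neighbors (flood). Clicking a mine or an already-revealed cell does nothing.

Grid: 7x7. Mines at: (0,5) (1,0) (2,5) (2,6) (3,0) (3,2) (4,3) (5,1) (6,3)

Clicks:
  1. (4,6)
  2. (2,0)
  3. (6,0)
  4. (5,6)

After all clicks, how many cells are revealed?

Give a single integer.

Answer: 14

Derivation:
Click 1 (4,6) count=0: revealed 12 new [(3,4) (3,5) (3,6) (4,4) (4,5) (4,6) (5,4) (5,5) (5,6) (6,4) (6,5) (6,6)] -> total=12
Click 2 (2,0) count=2: revealed 1 new [(2,0)] -> total=13
Click 3 (6,0) count=1: revealed 1 new [(6,0)] -> total=14
Click 4 (5,6) count=0: revealed 0 new [(none)] -> total=14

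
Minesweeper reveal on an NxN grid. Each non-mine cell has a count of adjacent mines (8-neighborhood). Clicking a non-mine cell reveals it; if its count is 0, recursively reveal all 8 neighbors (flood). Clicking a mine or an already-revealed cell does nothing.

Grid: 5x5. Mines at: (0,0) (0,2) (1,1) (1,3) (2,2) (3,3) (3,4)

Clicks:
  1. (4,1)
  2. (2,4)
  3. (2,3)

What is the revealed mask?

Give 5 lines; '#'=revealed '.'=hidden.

Answer: .....
.....
##.##
###..
###..

Derivation:
Click 1 (4,1) count=0: revealed 8 new [(2,0) (2,1) (3,0) (3,1) (3,2) (4,0) (4,1) (4,2)] -> total=8
Click 2 (2,4) count=3: revealed 1 new [(2,4)] -> total=9
Click 3 (2,3) count=4: revealed 1 new [(2,3)] -> total=10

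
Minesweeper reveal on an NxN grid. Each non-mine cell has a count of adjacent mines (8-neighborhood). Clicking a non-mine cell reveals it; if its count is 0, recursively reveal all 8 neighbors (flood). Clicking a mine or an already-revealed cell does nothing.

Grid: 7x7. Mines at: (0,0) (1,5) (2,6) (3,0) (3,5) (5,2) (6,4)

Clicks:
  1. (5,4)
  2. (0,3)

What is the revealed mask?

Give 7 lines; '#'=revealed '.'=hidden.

Click 1 (5,4) count=1: revealed 1 new [(5,4)] -> total=1
Click 2 (0,3) count=0: revealed 20 new [(0,1) (0,2) (0,3) (0,4) (1,1) (1,2) (1,3) (1,4) (2,1) (2,2) (2,3) (2,4) (3,1) (3,2) (3,3) (3,4) (4,1) (4,2) (4,3) (4,4)] -> total=21

Answer: .####..
.####..
.####..
.####..
.####..
....#..
.......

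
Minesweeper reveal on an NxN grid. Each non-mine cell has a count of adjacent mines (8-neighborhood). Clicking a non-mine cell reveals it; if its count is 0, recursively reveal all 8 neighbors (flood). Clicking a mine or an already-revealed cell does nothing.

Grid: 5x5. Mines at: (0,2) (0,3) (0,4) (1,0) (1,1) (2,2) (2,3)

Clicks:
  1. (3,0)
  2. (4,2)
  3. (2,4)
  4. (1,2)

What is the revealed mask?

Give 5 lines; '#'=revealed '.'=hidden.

Click 1 (3,0) count=0: revealed 12 new [(2,0) (2,1) (3,0) (3,1) (3,2) (3,3) (3,4) (4,0) (4,1) (4,2) (4,3) (4,4)] -> total=12
Click 2 (4,2) count=0: revealed 0 new [(none)] -> total=12
Click 3 (2,4) count=1: revealed 1 new [(2,4)] -> total=13
Click 4 (1,2) count=5: revealed 1 new [(1,2)] -> total=14

Answer: .....
..#..
##..#
#####
#####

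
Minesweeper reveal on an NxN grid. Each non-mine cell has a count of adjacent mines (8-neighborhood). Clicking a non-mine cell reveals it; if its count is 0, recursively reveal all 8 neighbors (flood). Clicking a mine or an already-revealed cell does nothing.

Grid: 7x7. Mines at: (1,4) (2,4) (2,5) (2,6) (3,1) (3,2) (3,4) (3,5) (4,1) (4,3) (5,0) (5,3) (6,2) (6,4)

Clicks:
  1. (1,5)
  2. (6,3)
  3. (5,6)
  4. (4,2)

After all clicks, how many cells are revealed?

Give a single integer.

Answer: 9

Derivation:
Click 1 (1,5) count=4: revealed 1 new [(1,5)] -> total=1
Click 2 (6,3) count=3: revealed 1 new [(6,3)] -> total=2
Click 3 (5,6) count=0: revealed 6 new [(4,5) (4,6) (5,5) (5,6) (6,5) (6,6)] -> total=8
Click 4 (4,2) count=5: revealed 1 new [(4,2)] -> total=9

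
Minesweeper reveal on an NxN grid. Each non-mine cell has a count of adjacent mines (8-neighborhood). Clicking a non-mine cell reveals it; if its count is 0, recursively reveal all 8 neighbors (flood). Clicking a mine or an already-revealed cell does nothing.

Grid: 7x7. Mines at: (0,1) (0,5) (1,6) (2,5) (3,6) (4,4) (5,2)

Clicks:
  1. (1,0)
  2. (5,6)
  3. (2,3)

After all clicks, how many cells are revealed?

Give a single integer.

Click 1 (1,0) count=1: revealed 1 new [(1,0)] -> total=1
Click 2 (5,6) count=0: revealed 10 new [(4,5) (4,6) (5,3) (5,4) (5,5) (5,6) (6,3) (6,4) (6,5) (6,6)] -> total=11
Click 3 (2,3) count=0: revealed 25 new [(0,2) (0,3) (0,4) (1,1) (1,2) (1,3) (1,4) (2,0) (2,1) (2,2) (2,3) (2,4) (3,0) (3,1) (3,2) (3,3) (3,4) (4,0) (4,1) (4,2) (4,3) (5,0) (5,1) (6,0) (6,1)] -> total=36

Answer: 36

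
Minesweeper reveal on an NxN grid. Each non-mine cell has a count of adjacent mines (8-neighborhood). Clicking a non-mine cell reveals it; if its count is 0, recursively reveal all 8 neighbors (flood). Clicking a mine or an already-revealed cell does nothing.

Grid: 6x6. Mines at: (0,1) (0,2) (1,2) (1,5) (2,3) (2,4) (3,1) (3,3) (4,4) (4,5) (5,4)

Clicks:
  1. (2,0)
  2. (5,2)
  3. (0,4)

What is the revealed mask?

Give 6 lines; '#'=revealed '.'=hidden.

Click 1 (2,0) count=1: revealed 1 new [(2,0)] -> total=1
Click 2 (5,2) count=0: revealed 8 new [(4,0) (4,1) (4,2) (4,3) (5,0) (5,1) (5,2) (5,3)] -> total=9
Click 3 (0,4) count=1: revealed 1 new [(0,4)] -> total=10

Answer: ....#.
......
#.....
......
####..
####..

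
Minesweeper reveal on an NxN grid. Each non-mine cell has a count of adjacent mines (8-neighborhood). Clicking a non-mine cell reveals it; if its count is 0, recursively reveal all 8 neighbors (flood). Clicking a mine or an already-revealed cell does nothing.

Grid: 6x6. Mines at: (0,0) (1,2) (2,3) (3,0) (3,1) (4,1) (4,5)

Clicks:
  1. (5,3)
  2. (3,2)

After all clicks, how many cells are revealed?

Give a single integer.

Click 1 (5,3) count=0: revealed 9 new [(3,2) (3,3) (3,4) (4,2) (4,3) (4,4) (5,2) (5,3) (5,4)] -> total=9
Click 2 (3,2) count=3: revealed 0 new [(none)] -> total=9

Answer: 9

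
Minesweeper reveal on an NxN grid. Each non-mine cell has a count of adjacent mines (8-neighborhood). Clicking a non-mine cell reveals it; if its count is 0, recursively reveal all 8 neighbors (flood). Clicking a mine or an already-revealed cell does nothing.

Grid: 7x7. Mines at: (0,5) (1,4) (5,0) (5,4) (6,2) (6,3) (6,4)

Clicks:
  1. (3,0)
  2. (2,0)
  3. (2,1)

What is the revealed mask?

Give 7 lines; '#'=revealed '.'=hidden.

Click 1 (3,0) count=0: revealed 38 new [(0,0) (0,1) (0,2) (0,3) (1,0) (1,1) (1,2) (1,3) (1,5) (1,6) (2,0) (2,1) (2,2) (2,3) (2,4) (2,5) (2,6) (3,0) (3,1) (3,2) (3,3) (3,4) (3,5) (3,6) (4,0) (4,1) (4,2) (4,3) (4,4) (4,5) (4,6) (5,1) (5,2) (5,3) (5,5) (5,6) (6,5) (6,6)] -> total=38
Click 2 (2,0) count=0: revealed 0 new [(none)] -> total=38
Click 3 (2,1) count=0: revealed 0 new [(none)] -> total=38

Answer: ####...
####.##
#######
#######
#######
.###.##
.....##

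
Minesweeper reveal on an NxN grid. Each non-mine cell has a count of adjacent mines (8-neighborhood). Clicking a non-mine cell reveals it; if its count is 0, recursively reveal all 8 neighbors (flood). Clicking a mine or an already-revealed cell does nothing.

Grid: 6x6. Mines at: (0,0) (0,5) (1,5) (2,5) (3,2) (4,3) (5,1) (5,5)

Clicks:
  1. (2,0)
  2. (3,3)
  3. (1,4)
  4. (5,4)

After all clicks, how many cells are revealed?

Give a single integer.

Click 1 (2,0) count=0: revealed 8 new [(1,0) (1,1) (2,0) (2,1) (3,0) (3,1) (4,0) (4,1)] -> total=8
Click 2 (3,3) count=2: revealed 1 new [(3,3)] -> total=9
Click 3 (1,4) count=3: revealed 1 new [(1,4)] -> total=10
Click 4 (5,4) count=2: revealed 1 new [(5,4)] -> total=11

Answer: 11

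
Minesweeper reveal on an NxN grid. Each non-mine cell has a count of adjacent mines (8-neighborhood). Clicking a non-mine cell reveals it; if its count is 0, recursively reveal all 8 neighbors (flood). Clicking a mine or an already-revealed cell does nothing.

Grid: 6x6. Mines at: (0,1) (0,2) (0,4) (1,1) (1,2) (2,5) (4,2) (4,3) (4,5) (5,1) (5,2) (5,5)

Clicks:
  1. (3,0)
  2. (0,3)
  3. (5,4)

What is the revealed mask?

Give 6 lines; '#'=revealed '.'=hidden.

Click 1 (3,0) count=0: revealed 6 new [(2,0) (2,1) (3,0) (3,1) (4,0) (4,1)] -> total=6
Click 2 (0,3) count=3: revealed 1 new [(0,3)] -> total=7
Click 3 (5,4) count=3: revealed 1 new [(5,4)] -> total=8

Answer: ...#..
......
##....
##....
##....
....#.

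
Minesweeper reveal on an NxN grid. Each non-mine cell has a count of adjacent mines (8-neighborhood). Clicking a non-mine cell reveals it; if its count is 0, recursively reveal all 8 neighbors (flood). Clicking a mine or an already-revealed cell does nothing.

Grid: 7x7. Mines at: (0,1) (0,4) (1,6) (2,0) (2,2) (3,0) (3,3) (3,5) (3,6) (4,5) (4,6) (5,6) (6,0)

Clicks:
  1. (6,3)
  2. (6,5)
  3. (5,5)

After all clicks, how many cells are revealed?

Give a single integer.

Answer: 14

Derivation:
Click 1 (6,3) count=0: revealed 14 new [(4,1) (4,2) (4,3) (4,4) (5,1) (5,2) (5,3) (5,4) (5,5) (6,1) (6,2) (6,3) (6,4) (6,5)] -> total=14
Click 2 (6,5) count=1: revealed 0 new [(none)] -> total=14
Click 3 (5,5) count=3: revealed 0 new [(none)] -> total=14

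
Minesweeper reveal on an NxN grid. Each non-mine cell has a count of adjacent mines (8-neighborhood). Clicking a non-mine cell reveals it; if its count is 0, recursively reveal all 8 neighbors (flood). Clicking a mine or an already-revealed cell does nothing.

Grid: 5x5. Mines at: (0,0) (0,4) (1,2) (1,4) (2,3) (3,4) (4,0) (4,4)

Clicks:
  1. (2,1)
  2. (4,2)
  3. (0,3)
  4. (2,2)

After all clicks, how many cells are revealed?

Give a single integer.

Click 1 (2,1) count=1: revealed 1 new [(2,1)] -> total=1
Click 2 (4,2) count=0: revealed 6 new [(3,1) (3,2) (3,3) (4,1) (4,2) (4,3)] -> total=7
Click 3 (0,3) count=3: revealed 1 new [(0,3)] -> total=8
Click 4 (2,2) count=2: revealed 1 new [(2,2)] -> total=9

Answer: 9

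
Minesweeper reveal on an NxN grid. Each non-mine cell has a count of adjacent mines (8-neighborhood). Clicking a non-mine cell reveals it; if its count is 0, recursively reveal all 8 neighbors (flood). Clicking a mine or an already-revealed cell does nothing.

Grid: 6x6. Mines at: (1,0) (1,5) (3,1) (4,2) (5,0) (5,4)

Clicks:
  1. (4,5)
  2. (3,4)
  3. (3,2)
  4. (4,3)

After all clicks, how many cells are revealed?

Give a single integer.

Answer: 20

Derivation:
Click 1 (4,5) count=1: revealed 1 new [(4,5)] -> total=1
Click 2 (3,4) count=0: revealed 19 new [(0,1) (0,2) (0,3) (0,4) (1,1) (1,2) (1,3) (1,4) (2,1) (2,2) (2,3) (2,4) (2,5) (3,2) (3,3) (3,4) (3,5) (4,3) (4,4)] -> total=20
Click 3 (3,2) count=2: revealed 0 new [(none)] -> total=20
Click 4 (4,3) count=2: revealed 0 new [(none)] -> total=20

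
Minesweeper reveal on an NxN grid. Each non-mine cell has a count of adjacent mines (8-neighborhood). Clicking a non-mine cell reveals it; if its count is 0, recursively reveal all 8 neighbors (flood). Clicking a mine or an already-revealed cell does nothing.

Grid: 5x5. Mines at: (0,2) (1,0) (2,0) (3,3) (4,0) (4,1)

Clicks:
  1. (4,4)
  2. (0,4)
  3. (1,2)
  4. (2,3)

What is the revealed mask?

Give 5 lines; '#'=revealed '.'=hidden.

Answer: ...##
..###
...##
.....
....#

Derivation:
Click 1 (4,4) count=1: revealed 1 new [(4,4)] -> total=1
Click 2 (0,4) count=0: revealed 6 new [(0,3) (0,4) (1,3) (1,4) (2,3) (2,4)] -> total=7
Click 3 (1,2) count=1: revealed 1 new [(1,2)] -> total=8
Click 4 (2,3) count=1: revealed 0 new [(none)] -> total=8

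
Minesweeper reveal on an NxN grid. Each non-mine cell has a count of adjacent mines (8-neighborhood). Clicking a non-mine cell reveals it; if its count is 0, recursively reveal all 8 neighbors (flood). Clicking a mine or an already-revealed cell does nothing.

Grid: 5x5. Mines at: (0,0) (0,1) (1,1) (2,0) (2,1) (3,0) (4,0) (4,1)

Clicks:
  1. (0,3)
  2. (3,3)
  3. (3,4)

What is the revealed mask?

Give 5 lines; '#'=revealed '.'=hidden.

Click 1 (0,3) count=0: revealed 15 new [(0,2) (0,3) (0,4) (1,2) (1,3) (1,4) (2,2) (2,3) (2,4) (3,2) (3,3) (3,4) (4,2) (4,3) (4,4)] -> total=15
Click 2 (3,3) count=0: revealed 0 new [(none)] -> total=15
Click 3 (3,4) count=0: revealed 0 new [(none)] -> total=15

Answer: ..###
..###
..###
..###
..###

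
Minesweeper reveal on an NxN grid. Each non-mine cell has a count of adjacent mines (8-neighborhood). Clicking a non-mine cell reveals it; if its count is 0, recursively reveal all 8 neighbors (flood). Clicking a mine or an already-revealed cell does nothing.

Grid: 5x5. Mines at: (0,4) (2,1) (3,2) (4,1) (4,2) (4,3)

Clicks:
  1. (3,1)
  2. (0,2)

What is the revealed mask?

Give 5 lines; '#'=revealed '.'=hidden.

Click 1 (3,1) count=4: revealed 1 new [(3,1)] -> total=1
Click 2 (0,2) count=0: revealed 8 new [(0,0) (0,1) (0,2) (0,3) (1,0) (1,1) (1,2) (1,3)] -> total=9

Answer: ####.
####.
.....
.#...
.....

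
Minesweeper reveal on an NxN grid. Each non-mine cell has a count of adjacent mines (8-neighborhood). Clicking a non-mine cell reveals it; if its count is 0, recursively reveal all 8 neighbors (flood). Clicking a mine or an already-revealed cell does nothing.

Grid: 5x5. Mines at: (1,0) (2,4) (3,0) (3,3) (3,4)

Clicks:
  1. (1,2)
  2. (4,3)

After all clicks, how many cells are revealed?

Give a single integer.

Answer: 12

Derivation:
Click 1 (1,2) count=0: revealed 11 new [(0,1) (0,2) (0,3) (0,4) (1,1) (1,2) (1,3) (1,4) (2,1) (2,2) (2,3)] -> total=11
Click 2 (4,3) count=2: revealed 1 new [(4,3)] -> total=12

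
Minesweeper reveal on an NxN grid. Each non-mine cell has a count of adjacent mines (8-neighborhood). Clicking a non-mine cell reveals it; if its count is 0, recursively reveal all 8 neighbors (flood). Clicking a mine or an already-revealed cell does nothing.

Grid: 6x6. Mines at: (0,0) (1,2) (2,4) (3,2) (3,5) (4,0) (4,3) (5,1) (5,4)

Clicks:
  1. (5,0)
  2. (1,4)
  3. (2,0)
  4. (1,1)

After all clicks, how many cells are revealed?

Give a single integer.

Click 1 (5,0) count=2: revealed 1 new [(5,0)] -> total=1
Click 2 (1,4) count=1: revealed 1 new [(1,4)] -> total=2
Click 3 (2,0) count=0: revealed 6 new [(1,0) (1,1) (2,0) (2,1) (3,0) (3,1)] -> total=8
Click 4 (1,1) count=2: revealed 0 new [(none)] -> total=8

Answer: 8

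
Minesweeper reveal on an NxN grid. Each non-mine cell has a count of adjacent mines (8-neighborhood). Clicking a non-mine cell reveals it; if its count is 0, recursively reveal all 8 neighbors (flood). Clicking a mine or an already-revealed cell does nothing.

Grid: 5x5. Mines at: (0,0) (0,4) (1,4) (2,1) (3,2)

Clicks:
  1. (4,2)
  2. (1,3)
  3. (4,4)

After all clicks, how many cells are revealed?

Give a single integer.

Answer: 8

Derivation:
Click 1 (4,2) count=1: revealed 1 new [(4,2)] -> total=1
Click 2 (1,3) count=2: revealed 1 new [(1,3)] -> total=2
Click 3 (4,4) count=0: revealed 6 new [(2,3) (2,4) (3,3) (3,4) (4,3) (4,4)] -> total=8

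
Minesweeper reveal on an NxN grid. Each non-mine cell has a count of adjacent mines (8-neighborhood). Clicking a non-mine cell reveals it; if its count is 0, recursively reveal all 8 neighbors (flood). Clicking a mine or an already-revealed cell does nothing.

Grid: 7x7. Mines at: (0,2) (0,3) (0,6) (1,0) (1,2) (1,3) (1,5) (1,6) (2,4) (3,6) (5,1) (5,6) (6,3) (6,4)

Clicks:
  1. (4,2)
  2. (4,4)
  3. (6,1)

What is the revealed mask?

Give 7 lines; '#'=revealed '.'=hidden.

Answer: .......
.......
####...
######.
######.
..####.
.#.....

Derivation:
Click 1 (4,2) count=1: revealed 1 new [(4,2)] -> total=1
Click 2 (4,4) count=0: revealed 19 new [(2,0) (2,1) (2,2) (2,3) (3,0) (3,1) (3,2) (3,3) (3,4) (3,5) (4,0) (4,1) (4,3) (4,4) (4,5) (5,2) (5,3) (5,4) (5,5)] -> total=20
Click 3 (6,1) count=1: revealed 1 new [(6,1)] -> total=21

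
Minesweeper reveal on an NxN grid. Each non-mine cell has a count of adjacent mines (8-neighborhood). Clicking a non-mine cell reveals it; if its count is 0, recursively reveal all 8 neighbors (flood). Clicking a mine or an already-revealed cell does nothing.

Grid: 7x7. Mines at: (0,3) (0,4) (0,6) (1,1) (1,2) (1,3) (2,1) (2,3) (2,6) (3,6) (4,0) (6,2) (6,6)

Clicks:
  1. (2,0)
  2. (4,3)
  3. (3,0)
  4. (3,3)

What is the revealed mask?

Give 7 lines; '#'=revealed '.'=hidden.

Click 1 (2,0) count=2: revealed 1 new [(2,0)] -> total=1
Click 2 (4,3) count=0: revealed 18 new [(3,1) (3,2) (3,3) (3,4) (3,5) (4,1) (4,2) (4,3) (4,4) (4,5) (5,1) (5,2) (5,3) (5,4) (5,5) (6,3) (6,4) (6,5)] -> total=19
Click 3 (3,0) count=2: revealed 1 new [(3,0)] -> total=20
Click 4 (3,3) count=1: revealed 0 new [(none)] -> total=20

Answer: .......
.......
#......
######.
.#####.
.#####.
...###.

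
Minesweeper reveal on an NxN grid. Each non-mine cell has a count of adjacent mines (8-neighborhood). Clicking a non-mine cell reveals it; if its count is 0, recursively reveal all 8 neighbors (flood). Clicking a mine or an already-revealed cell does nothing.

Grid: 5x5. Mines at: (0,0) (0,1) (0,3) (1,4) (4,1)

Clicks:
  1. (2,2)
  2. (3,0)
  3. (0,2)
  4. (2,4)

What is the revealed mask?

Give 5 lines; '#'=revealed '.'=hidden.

Click 1 (2,2) count=0: revealed 17 new [(1,0) (1,1) (1,2) (1,3) (2,0) (2,1) (2,2) (2,3) (2,4) (3,0) (3,1) (3,2) (3,3) (3,4) (4,2) (4,3) (4,4)] -> total=17
Click 2 (3,0) count=1: revealed 0 new [(none)] -> total=17
Click 3 (0,2) count=2: revealed 1 new [(0,2)] -> total=18
Click 4 (2,4) count=1: revealed 0 new [(none)] -> total=18

Answer: ..#..
####.
#####
#####
..###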